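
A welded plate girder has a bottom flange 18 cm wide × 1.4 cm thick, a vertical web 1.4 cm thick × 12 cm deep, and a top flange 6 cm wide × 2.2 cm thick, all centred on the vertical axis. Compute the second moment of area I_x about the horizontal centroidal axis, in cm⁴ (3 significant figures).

I_x ≈ 1910 cm⁴

Split into non-overlapping primitives; take the origin at the lower-left of the bounding box.
Bottom plate: 18 × 1.4, A = 25.2 cm², y = 0.7 cm, Ī = 4.116 cm⁴.
Web plate: 1.4 × 12, A = 16.8 cm², y = 7.4 cm, Ī = 201.6 cm⁴.
Top plate: 6 × 2.2, A = 13.2 cm², y = 14.5 cm, Ī = 5.324 cm⁴.
Centroid: ȳ = ΣA·y / ΣA = 6.0391 cm.
Transfer each piece to the horizontal centroidal axis using Ī + A·d² with d = y − 6.0391:
  bottom plate: d = -5.3391 cm → contributes +722.48 cm⁴
  web plate: d = 1.3609 cm → contributes +232.71 cm⁴
  top plate: d = 8.4609 cm → contributes +950.26 cm⁴
Total I = 1905.5 cm⁴.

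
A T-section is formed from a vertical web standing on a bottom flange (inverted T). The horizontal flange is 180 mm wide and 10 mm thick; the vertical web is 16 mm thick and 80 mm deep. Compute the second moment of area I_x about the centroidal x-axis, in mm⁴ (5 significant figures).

I_x ≈ 2.2125 × 10⁶ mm⁴

Split into non-overlapping primitives; take the origin at the lower-left of the bounding box.
Flange: 180 × 10, A = 1 800 mm², y = 5 mm, Ī = 15 000 mm⁴.
Web: 16 × 80, A = 1 280 mm², y = 50 mm, Ī = 682666.7 mm⁴.
Centroid: ȳ = ΣA·y / ΣA = 23.7013 mm.
Transfer each piece to the centroidal x-axis using Ī + A·d² with d = y − 23.7013:
  flange: d = -18.7013 mm → contributes +644529.4 mm⁴
  web: d = 26.2987 mm → contributes +1 567 942 mm⁴
Total I = 2 212 472 mm⁴.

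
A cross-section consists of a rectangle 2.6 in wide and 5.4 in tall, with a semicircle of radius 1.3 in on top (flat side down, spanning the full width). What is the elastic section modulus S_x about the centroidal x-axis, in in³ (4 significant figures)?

Treat the section as a set of non-overlapping primitives; coordinates are from the bounding-box lower-left.
Rectangular body: 2.6 × 5.4, A = 14.04 in², y = 2.7 in, Ī = 34.1172 in⁴.
Semicircular cap: semicircle r = 1.3, A = 2.65465 in², y = 5.95174 in, Ī = 0.313477 in⁴.
Centroid: ȳ = ΣA·y / ΣA = 3.21706 in.
Transfer each piece to the centroidal x-axis using Ī + A·d² with d = y − 3.21706:
  rectangular body: d = -0.517065 in → contributes +37.8709 in⁴
  semicircular cap: d = 2.73467 in → contributes +20.1661 in⁴
Total I = 58.0369 in⁴.
Extreme fibre distance c = 3.48294 in; S = I/c = 16.6632 in³.

S_x ≈ 16.66 in³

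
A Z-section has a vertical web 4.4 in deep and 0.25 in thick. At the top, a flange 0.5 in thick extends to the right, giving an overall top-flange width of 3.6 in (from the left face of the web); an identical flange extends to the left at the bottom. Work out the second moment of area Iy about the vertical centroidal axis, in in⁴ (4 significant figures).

Break the section into simple shapes (no overlaps), measuring from the bottom-left corner of the bounding box.
Web: 0.25 × 4.4, A = 1.1 in², x = 3.475 in, Ī = 0.00572917 in⁴.
Top flange (beyond web): 3.35 × 0.5, A = 1.675 in², x = 5.275 in, Ī = 1.56647 in⁴.
Bottom flange (beyond web): 3.35 × 0.5, A = 1.675 in², x = 1.675 in, Ī = 1.56647 in⁴.
Centroid: x̄ = ΣA·x / ΣA = 3.475 in.
Transfer each piece to the vertical centroidal axis using Ī + A·d² with d = x − 3.475:
  web: d = 0 in → contributes +0.00572917 in⁴
  top flange (beyond web): d = 1.8 in → contributes +6.99347 in⁴
  bottom flange (beyond web): d = -1.8 in → contributes +6.99347 in⁴
Total I = 13.9927 in⁴.

Iy ≈ 13.99 in⁴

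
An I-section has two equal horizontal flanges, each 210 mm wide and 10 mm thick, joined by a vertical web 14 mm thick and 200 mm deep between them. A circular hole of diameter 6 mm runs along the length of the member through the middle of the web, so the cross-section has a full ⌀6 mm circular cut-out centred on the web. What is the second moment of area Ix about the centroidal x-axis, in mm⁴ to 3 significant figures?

Ix ≈ 5.57 × 10⁷ mm⁴

Break the section into simple shapes (no overlaps), measuring from the bottom-left corner of the bounding box.
Bottom flange: 210 × 10, A = 2 100 mm², y = 5 mm, Ī = 17 500 mm⁴.
Web: 14 × 200, A = 2 800 mm², y = 110 mm, Ī = 9 333 333 mm⁴.
Top flange: 210 × 10, A = 2 100 mm², y = 215 mm, Ī = 17 500 mm⁴.
Hole (subtracted): ⌀6, A = 28.274 mm², y = 110 mm, Ī = 63.617 mm⁴.
By symmetry the centroid is at mid-height, ȳ = 110 mm.
Transfer each piece to the centroidal x-axis using Ī + A·d² with d = y − 110:
  bottom flange: d = -105 mm → contributes +23 170 000 mm⁴
  web: d = 0 mm → contributes +9 333 333 mm⁴
  top flange: d = 105 mm → contributes +23 170 000 mm⁴
  hole: d = 0 mm → contributes −63.617 mm⁴
Total I = 55 673 270 mm⁴.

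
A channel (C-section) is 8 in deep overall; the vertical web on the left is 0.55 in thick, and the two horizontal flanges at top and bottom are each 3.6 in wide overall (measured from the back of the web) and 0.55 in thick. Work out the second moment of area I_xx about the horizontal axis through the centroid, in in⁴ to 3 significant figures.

Break the section into simple shapes (no overlaps), measuring from the bottom-left corner of the bounding box.
Web: 0.55 × 8, A = 4.4 in², y = 4 in, Ī = 23.467 in⁴.
Top flange (beyond web): 3.05 × 0.55, A = 1.6775 in², y = 7.725 in, Ī = 0.042287 in⁴.
Bottom flange (beyond web): 3.05 × 0.55, A = 1.6775 in², y = 0.275 in, Ī = 0.042287 in⁴.
By symmetry the centroid is at mid-height, ȳ = 4 in.
Transfer each piece to the horizontal axis through the centroid using Ī + A·d² with d = y − 4:
  web: d = 0 in → contributes +23.467 in⁴
  top flange (beyond web): d = 3.725 in → contributes +23.319 in⁴
  bottom flange (beyond web): d = -3.725 in → contributes +23.319 in⁴
Total I = 70.104 in⁴.

I_xx ≈ 70.1 in⁴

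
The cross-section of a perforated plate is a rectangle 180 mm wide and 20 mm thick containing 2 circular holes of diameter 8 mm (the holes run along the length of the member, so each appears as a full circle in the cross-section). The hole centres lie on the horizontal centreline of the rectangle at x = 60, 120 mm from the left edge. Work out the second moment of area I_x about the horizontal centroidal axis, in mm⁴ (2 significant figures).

I_x ≈ 1.2 × 10⁵ mm⁴

Split into non-overlapping primitives; take the origin at the lower-left of the bounding box.
Plate: 180 × 20, A = 3 600 mm², y = 10 mm, Ī = 120 000 mm⁴.
Hole 1 (subtracted): ⌀8, A = 50.27 mm², y = 10 mm, Ī = 201.1 mm⁴.
Hole 2 (subtracted): ⌀8, A = 50.27 mm², y = 10 mm, Ī = 201.1 mm⁴.
By symmetry the centroid is at mid-height, ȳ = 10 mm.
All pieces are centred on the horizontal centroidal axis, so I = ΣĪ (holes subtracted) = 119 598 mm⁴.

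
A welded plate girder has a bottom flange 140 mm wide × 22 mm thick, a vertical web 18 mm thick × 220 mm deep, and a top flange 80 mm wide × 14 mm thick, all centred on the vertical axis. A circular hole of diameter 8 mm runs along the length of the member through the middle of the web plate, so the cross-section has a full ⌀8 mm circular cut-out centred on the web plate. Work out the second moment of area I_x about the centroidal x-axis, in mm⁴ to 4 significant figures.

Split into non-overlapping primitives; take the origin at the lower-left of the bounding box.
Bottom plate: 140 × 22, A = 3 080 mm², y = 11 mm, Ī = 124 227 mm⁴.
Web plate: 18 × 220, A = 3 960 mm², y = 132 mm, Ī = 15 972 000 mm⁴.
Top plate: 80 × 14, A = 1 120 mm², y = 249 mm, Ī = 18293.3 mm⁴.
Hole (subtracted): ⌀8, A = 50.2655 mm², y = 132 mm, Ī = 201.062 mm⁴.
Centroid: ȳ = ΣA·y / ΣA = 102.204 mm.
Transfer each piece to the centroidal x-axis using Ī + A·d² with d = y − 102.204:
  bottom plate: d = -91.2037 mm → contributes +25 744 026 mm⁴
  web plate: d = 29.7963 mm → contributes +19 487 763 mm⁴
  top plate: d = 146.796 mm → contributes +24 153 342 mm⁴
  hole: d = 29.7963 mm → contributes −44827.7 mm⁴
Total I = 69 340 303 mm⁴.

I_x ≈ 6.934 × 10⁷ mm⁴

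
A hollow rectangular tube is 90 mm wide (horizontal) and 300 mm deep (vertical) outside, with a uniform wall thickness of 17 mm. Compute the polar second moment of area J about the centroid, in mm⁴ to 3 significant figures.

J ≈ 1.29 × 10⁸ mm⁴

Split into non-overlapping primitives; take the origin at the lower-left of the bounding box.
Outer rectangle: 90 × 300, A = 27 000 mm², y = 150 mm, Ī = 202 500 000 mm⁴.
Inner void (subtracted): 56 × 266, A = 14 896 mm², y = 150 mm, Ī = 87 831 781 mm⁴.
By symmetry the centroid is at mid-height, ȳ = 150 mm.
All pieces are centred on the centroidal x-axis, so I = ΣĪ (holes subtracted) = 114 668 219 mm⁴.
Repeating about the centroidal y-axis gives I_y = 14 332 179 mm⁴.
Polar second moment: J = I_x + I_y = 129 000 397 mm⁴.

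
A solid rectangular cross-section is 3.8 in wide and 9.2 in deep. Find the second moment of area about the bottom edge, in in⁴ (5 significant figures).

I_base ≈ 986.34 in⁴

The section: 3.8 × 9.2, A = 34.96 in², y = 4.6 in, Ī = 246.5845 in⁴.
Transfer it to a horizontal axis along the bottom face using Ī + A·d² with d = y − 0:
  the section: d = 4.6 in → contributes +986.3381 in⁴
Total I = 986.3381 in⁴.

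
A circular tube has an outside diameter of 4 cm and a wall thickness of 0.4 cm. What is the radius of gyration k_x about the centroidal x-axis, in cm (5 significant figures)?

k_x ≈ 1.2806 cm

Split into non-overlapping primitives; take the origin at the lower-left of the bounding box.
Outer circle: ⌀4, A = 12.56637 cm², y = 2 cm, Ī = 12.56637 cm⁴.
Bore (subtracted): ⌀3.2, A = 8.042477 cm², y = 2 cm, Ī = 5.147185 cm⁴.
By symmetry the centroid is at mid-height, ȳ = 2 cm.
All pieces are centred on the centroidal x-axis, so I = ΣĪ (holes subtracted) = 7.419185 cm⁴.
Radius of gyration: k = √(I/A) = √(7.419185 / 4.523893) = 1.280625 cm.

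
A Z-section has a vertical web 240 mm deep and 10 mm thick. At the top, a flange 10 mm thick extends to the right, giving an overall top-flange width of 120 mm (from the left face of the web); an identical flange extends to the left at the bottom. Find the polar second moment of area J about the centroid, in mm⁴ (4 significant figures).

J ≈ 5.079 × 10⁷ mm⁴

Break the section into simple shapes (no overlaps), measuring from the bottom-left corner of the bounding box.
Web: 10 × 240, A = 2 400 mm², y = 120 mm, Ī = 11 520 000 mm⁴.
Top flange (beyond web): 110 × 10, A = 1 100 mm², y = 235 mm, Ī = 9166.67 mm⁴.
Bottom flange (beyond web): 110 × 10, A = 1 100 mm², y = 5 mm, Ī = 9166.67 mm⁴.
Centroid: ȳ = ΣA·y / ΣA = 120 mm.
Transfer each piece to the centroidal x-axis using Ī + A·d² with d = y − 120:
  web: d = 0 mm → contributes +11 520 000 mm⁴
  top flange (beyond web): d = 115 mm → contributes +14 556 667 mm⁴
  bottom flange (beyond web): d = -115 mm → contributes +14 556 667 mm⁴
Total I = 40 633 333 mm⁴.
For the y-axis: x̄ = 115 mm.
Repeating about the centroidal y-axis gives I_y = 10 158 333 mm⁴.
Polar second moment: J = I_x + I_y = 50 791 667 mm⁴.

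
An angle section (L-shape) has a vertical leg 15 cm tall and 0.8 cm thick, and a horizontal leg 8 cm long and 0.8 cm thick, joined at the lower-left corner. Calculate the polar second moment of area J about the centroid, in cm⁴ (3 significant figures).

J ≈ 509 cm⁴

Treat the section as a set of non-overlapping primitives; coordinates are from the bounding-box lower-left.
Vertical leg: 0.8 × 15, A = 12 cm², y = 7.5 cm, Ī = 225 cm⁴.
Horizontal leg (remainder): 7.2 × 0.8, A = 5.76 cm², y = 0.4 cm, Ī = 0.3072 cm⁴.
Centroid: ȳ = ΣA·y / ΣA = 5.1973 cm.
Transfer each piece to the centroidal x-axis using Ī + A·d² with d = y − 5.1973:
  vertical leg: d = 2.3027 cm → contributes +288.63 cm⁴
  horizontal leg (remainder): d = -4.7973 cm → contributes +132.87 cm⁴
Total I = 421.5 cm⁴.
For the y-axis: x̄ = 1.6973 cm.
Repeating about the centroidal y-axis gives I_y = 87.793 cm⁴.
Polar second moment: J = I_x + I_y = 509.29 cm⁴.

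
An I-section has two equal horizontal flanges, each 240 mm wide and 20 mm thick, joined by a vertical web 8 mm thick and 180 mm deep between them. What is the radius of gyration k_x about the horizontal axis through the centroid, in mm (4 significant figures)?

k_x ≈ 95.27 mm

Split into non-overlapping primitives; take the origin at the lower-left of the bounding box.
Bottom flange: 240 × 20, A = 4 800 mm², y = 10 mm, Ī = 160 000 mm⁴.
Web: 8 × 180, A = 1 440 mm², y = 110 mm, Ī = 3 888 000 mm⁴.
Top flange: 240 × 20, A = 4 800 mm², y = 210 mm, Ī = 160 000 mm⁴.
By symmetry the centroid is at mid-height, ȳ = 110 mm.
Transfer each piece to the horizontal axis through the centroid using Ī + A·d² with d = y − 110:
  bottom flange: d = -100 mm → contributes +48 160 000 mm⁴
  web: d = 0 mm → contributes +3 888 000 mm⁴
  top flange: d = 100 mm → contributes +48 160 000 mm⁴
Total I = 100 208 000 mm⁴.
Radius of gyration: k = √(I/A) = √(100 208 000 / 11 040) = 95.2723 mm.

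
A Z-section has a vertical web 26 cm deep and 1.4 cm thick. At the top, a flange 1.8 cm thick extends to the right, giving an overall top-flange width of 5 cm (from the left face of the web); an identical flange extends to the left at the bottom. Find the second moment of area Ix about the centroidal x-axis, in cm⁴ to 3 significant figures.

Ix ≈ 3950 cm⁴

Decompose the section into non-overlapping parts with the origin at the bottom-left of its bounding rectangle.
Web: 1.4 × 26, A = 36.4 cm², y = 13 cm, Ī = 2050.5 cm⁴.
Top flange (beyond web): 3.6 × 1.8, A = 6.48 cm², y = 25.1 cm, Ī = 1.7496 cm⁴.
Bottom flange (beyond web): 3.6 × 1.8, A = 6.48 cm², y = 0.9 cm, Ī = 1.7496 cm⁴.
Centroid: ȳ = ΣA·y / ΣA = 13 cm.
Transfer each piece to the centroidal x-axis using Ī + A·d² with d = y − 13:
  web: d = 0 cm → contributes +2050.5 cm⁴
  top flange (beyond web): d = 12.1 cm → contributes +950.49 cm⁴
  bottom flange (beyond web): d = -12.1 cm → contributes +950.49 cm⁴
Total I = 3951.5 cm⁴.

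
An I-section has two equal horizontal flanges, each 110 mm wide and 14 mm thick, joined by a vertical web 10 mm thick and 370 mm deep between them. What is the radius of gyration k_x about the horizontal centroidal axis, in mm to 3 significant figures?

k_x ≈ 152 mm

Break the section into simple shapes (no overlaps), measuring from the bottom-left corner of the bounding box.
Bottom flange: 110 × 14, A = 1 540 mm², y = 7 mm, Ī = 25 153 mm⁴.
Web: 10 × 370, A = 3 700 mm², y = 199 mm, Ī = 42 210 833 mm⁴.
Top flange: 110 × 14, A = 1 540 mm², y = 391 mm, Ī = 25 153 mm⁴.
By symmetry the centroid is at mid-height, ȳ = 199 mm.
Transfer each piece to the horizontal centroidal axis using Ī + A·d² with d = y − 199:
  bottom flange: d = -192 mm → contributes +56 795 713 mm⁴
  web: d = 0 mm → contributes +42 210 833 mm⁴
  top flange: d = 192 mm → contributes +56 795 713 mm⁴
Total I = 155 802 260 mm⁴.
Radius of gyration: k = √(I/A) = √(155 802 260 / 6 780) = 151.59 mm.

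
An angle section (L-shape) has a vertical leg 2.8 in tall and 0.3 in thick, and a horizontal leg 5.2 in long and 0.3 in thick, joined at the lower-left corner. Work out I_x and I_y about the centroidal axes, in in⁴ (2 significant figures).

Break the section into simple shapes (no overlaps), measuring from the bottom-left corner of the bounding box.
Vertical leg: 0.3 × 2.8, A = 0.84 in², y = 1.4 in, Ī = 0.5488 in⁴.
Horizontal leg (remainder): 4.9 × 0.3, A = 1.47 in², y = 0.15 in, Ī = 0.01103 in⁴.
Centroid: ȳ = ΣA·y / ΣA = 0.6045 in.
Transfer each piece to the centroidal x-axis using Ī + A·d² with d = y − 0.6045:
  vertical leg: d = 0.7955 in → contributes +1.08 in⁴
  horizontal leg (remainder): d = -0.4545 in → contributes +0.3147 in⁴
Total I = 1.395 in⁴.
For the y-axis: x̄ = 1.805 in.
Repeating about the centroidal y-axis gives I_y = 6.561 in⁴.

I_x ≈ 1.4 in⁴, I_y ≈ 6.6 in⁴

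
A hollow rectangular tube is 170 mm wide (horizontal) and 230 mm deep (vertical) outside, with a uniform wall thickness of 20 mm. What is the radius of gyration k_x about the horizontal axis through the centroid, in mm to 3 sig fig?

k_x ≈ 82.5 mm

Split into non-overlapping primitives; take the origin at the lower-left of the bounding box.
Outer rectangle: 170 × 230, A = 39 100 mm², y = 115 mm, Ī = 172 365 833 mm⁴.
Inner void (subtracted): 130 × 190, A = 24 700 mm², y = 115 mm, Ī = 74 305 833 mm⁴.
By symmetry the centroid is at mid-height, ȳ = 115 mm.
All pieces are centred on the horizontal axis through the centroid, so I = ΣĪ (holes subtracted) = 98 060 000 mm⁴.
Radius of gyration: k = √(I/A) = √(98 060 000 / 14 400) = 82.521 mm.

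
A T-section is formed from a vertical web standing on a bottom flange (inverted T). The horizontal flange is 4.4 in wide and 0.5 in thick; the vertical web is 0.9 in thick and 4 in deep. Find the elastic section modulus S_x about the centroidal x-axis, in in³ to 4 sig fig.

S_x ≈ 4.121 in³

Break the section into simple shapes (no overlaps), measuring from the bottom-left corner of the bounding box.
Flange: 4.4 × 0.5, A = 2.2 in², y = 0.25 in, Ī = 0.0458333 in⁴.
Web: 0.9 × 4, A = 3.6 in², y = 2.5 in, Ī = 4.8 in⁴.
Centroid: ȳ = ΣA·y / ΣA = 1.64655 in.
Transfer each piece to the centroidal x-axis using Ī + A·d² with d = y − 1.64655:
  flange: d = -1.39655 in → contributes +4.33662 in⁴
  web: d = 0.853448 in → contributes +7.42215 in⁴
Total I = 11.7588 in⁴.
Extreme fibre distance c = 2.85345 in; S = I/c = 4.1209 in³.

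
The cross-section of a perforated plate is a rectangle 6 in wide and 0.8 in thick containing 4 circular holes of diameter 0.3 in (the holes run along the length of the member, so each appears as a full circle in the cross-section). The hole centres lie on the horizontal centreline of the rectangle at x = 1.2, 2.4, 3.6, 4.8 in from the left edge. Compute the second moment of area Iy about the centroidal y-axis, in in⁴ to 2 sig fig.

Iy ≈ 14 in⁴

Break the section into simple shapes (no overlaps), measuring from the bottom-left corner of the bounding box.
Plate: 6 × 0.8, A = 4.8 in², x = 3 in, Ī = 14.4 in⁴.
Hole 1 (subtracted): ⌀0.3, A = 0.07069 in², x = 1.2 in, Ī = 0.0003976 in⁴.
Hole 2 (subtracted): ⌀0.3, A = 0.07069 in², x = 2.4 in, Ī = 0.0003976 in⁴.
Hole 3 (subtracted): ⌀0.3, A = 0.07069 in², x = 3.6 in, Ī = 0.0003976 in⁴.
Hole 4 (subtracted): ⌀0.3, A = 0.07069 in², x = 4.8 in, Ī = 0.0003976 in⁴.
By symmetry the centroid is at mid-width, x̄ = 3 in.
Transfer each piece to the centroidal y-axis using Ī + A·d² with d = x − 3:
  plate: d = 0 in → contributes +14.4 in⁴
  hole 1: d = -1.8 in → contributes −0.2294 in⁴
  hole 2: d = -0.6 in → contributes −0.02584 in⁴
  hole 3: d = 0.6 in → contributes −0.02584 in⁴
  hole 4: d = 1.8 in → contributes −0.2294 in⁴
Total I = 13.89 in⁴.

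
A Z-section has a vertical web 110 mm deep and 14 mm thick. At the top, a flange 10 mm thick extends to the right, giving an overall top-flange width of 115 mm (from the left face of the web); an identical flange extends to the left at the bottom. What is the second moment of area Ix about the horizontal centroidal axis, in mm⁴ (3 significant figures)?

Ix ≈ 6.62 × 10⁶ mm⁴

Break the section into simple shapes (no overlaps), measuring from the bottom-left corner of the bounding box.
Web: 14 × 110, A = 1 540 mm², y = 55 mm, Ī = 1 552 833 mm⁴.
Top flange (beyond web): 101 × 10, A = 1 010 mm², y = 105 mm, Ī = 8416.7 mm⁴.
Bottom flange (beyond web): 101 × 10, A = 1 010 mm², y = 5 mm, Ī = 8416.7 mm⁴.
Centroid: ȳ = ΣA·y / ΣA = 55 mm.
Transfer each piece to the horizontal centroidal axis using Ī + A·d² with d = y − 55:
  web: d = 0 mm → contributes +1 552 833 mm⁴
  top flange (beyond web): d = 50 mm → contributes +2 533 417 mm⁴
  bottom flange (beyond web): d = -50 mm → contributes +2 533 417 mm⁴
Total I = 6 619 667 mm⁴.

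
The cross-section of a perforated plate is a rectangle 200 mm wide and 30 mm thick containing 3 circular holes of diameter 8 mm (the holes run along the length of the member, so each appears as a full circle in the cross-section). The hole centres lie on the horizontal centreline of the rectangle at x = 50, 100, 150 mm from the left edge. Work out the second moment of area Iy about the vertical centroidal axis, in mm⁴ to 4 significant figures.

Iy ≈ 1.975 × 10⁷ mm⁴

Split into non-overlapping primitives; take the origin at the lower-left of the bounding box.
Plate: 200 × 30, A = 6 000 mm², x = 100 mm, Ī = 20 000 000 mm⁴.
Hole 1 (subtracted): ⌀8, A = 50.2655 mm², x = 50 mm, Ī = 201.062 mm⁴.
Hole 2 (subtracted): ⌀8, A = 50.2655 mm², x = 100 mm, Ī = 201.062 mm⁴.
Hole 3 (subtracted): ⌀8, A = 50.2655 mm², x = 150 mm, Ī = 201.062 mm⁴.
By symmetry the centroid is at mid-width, x̄ = 100 mm.
Transfer each piece to the vertical centroidal axis using Ī + A·d² with d = x − 100:
  plate: d = 0 mm → contributes +20 000 000 mm⁴
  hole 1: d = -50 mm → contributes −125 865 mm⁴
  hole 2: d = 0 mm → contributes −201.062 mm⁴
  hole 3: d = 50 mm → contributes −125 865 mm⁴
Total I = 19 748 069 mm⁴.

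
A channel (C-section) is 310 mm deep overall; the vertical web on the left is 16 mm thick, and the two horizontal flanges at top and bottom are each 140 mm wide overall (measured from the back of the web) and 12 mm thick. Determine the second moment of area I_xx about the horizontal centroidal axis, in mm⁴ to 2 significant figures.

I_xx ≈ 1.1 × 10⁸ mm⁴

Break the section into simple shapes (no overlaps), measuring from the bottom-left corner of the bounding box.
Web: 16 × 310, A = 4 960 mm², y = 155 mm, Ī = 39 721 333 mm⁴.
Top flange (beyond web): 124 × 12, A = 1 488 mm², y = 304 mm, Ī = 17 856 mm⁴.
Bottom flange (beyond web): 124 × 12, A = 1 488 mm², y = 6 mm, Ī = 17 856 mm⁴.
By symmetry the centroid is at mid-height, ȳ = 155 mm.
Transfer each piece to the horizontal centroidal axis using Ī + A·d² with d = y − 155:
  web: d = 0 mm → contributes +39 721 333 mm⁴
  top flange (beyond web): d = 149 mm → contributes +33 052 944 mm⁴
  bottom flange (beyond web): d = -149 mm → contributes +33 052 944 mm⁴
Total I = 105 827 221 mm⁴.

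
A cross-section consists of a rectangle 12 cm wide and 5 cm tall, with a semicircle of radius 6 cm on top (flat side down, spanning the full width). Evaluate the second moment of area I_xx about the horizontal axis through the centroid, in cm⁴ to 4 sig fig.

Treat the section as a set of non-overlapping primitives; coordinates are from the bounding-box lower-left.
Rectangular body: 12 × 5, A = 60 cm², y = 2.5 cm, Ī = 125 cm⁴.
Semicircular cap: semicircle r = 6, A = 56.5487 cm², y = 7.54648 cm, Ī = 142.245 cm⁴.
Centroid: ȳ = ΣA·y / ΣA = 4.94852 cm.
Transfer each piece to the horizontal axis through the centroid using Ī + A·d² with d = y − 4.94852:
  rectangular body: d = -2.44852 cm → contributes +484.715 cm⁴
  semicircular cap: d = 2.59796 cm → contributes +523.914 cm⁴
Total I = 1008.63 cm⁴.

I_xx ≈ 1009 cm⁴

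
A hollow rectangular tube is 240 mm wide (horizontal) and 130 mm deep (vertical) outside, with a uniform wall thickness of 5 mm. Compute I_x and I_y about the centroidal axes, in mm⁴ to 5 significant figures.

I_x ≈ 1.0820 × 10⁷ mm⁴, I_y ≈ 2.8090 × 10⁷ mm⁴

Split into non-overlapping primitives; take the origin at the lower-left of the bounding box.
Outer rectangle: 240 × 130, A = 31 200 mm², y = 65 mm, Ī = 43 940 000 mm⁴.
Inner void (subtracted): 230 × 120, A = 27 600 mm², y = 65 mm, Ī = 33 120 000 mm⁴.
By symmetry the centroid is at mid-height, ȳ = 65 mm.
All pieces are centred on the centroidal x-axis, so I = ΣĪ (holes subtracted) = 10 820 000 mm⁴.
Repeating about the centroidal y-axis gives I_y = 28 090 000 mm⁴.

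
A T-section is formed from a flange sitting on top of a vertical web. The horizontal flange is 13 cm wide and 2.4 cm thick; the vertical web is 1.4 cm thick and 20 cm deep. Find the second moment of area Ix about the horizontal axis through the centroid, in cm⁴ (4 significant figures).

Ix ≈ 2799 cm⁴

Break the section into simple shapes (no overlaps), measuring from the bottom-left corner of the bounding box.
Flange: 13 × 2.4, A = 31.2 cm², y = 21.2 cm, Ī = 14.976 cm⁴.
Web: 1.4 × 20, A = 28 cm², y = 10 cm, Ī = 933.333 cm⁴.
Centroid: ȳ = ΣA·y / ΣA = 15.9027 cm.
Transfer each piece to the horizontal axis through the centroid using Ī + A·d² with d = y − 15.9027:
  flange: d = 5.2973 cm → contributes +890.49 cm⁴
  web: d = -5.9027 cm → contributes +1908.91 cm⁴
Total I = 2799.4 cm⁴.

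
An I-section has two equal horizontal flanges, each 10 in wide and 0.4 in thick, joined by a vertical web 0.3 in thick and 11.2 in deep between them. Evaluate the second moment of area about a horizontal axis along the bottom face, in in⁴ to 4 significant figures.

I_base ≈ 713.3 in⁴

Split into non-overlapping primitives; take the origin at the lower-left of the bounding box.
Bottom flange: 10 × 0.4, A = 4 in², y = 0.2 in, Ī = 0.0533333 in⁴.
Web: 0.3 × 11.2, A = 3.36 in², y = 6 in, Ī = 35.1232 in⁴.
Top flange: 10 × 0.4, A = 4 in², y = 11.8 in, Ī = 0.0533333 in⁴.
Transfer each piece to the bottom edge using Ī + A·d² with d = y − 0:
  bottom flange: d = 0.2 in → contributes +0.213333 in⁴
  web: d = 6 in → contributes +156.083 in⁴
  top flange: d = 11.8 in → contributes +557.013 in⁴
Total I = 713.31 in⁴.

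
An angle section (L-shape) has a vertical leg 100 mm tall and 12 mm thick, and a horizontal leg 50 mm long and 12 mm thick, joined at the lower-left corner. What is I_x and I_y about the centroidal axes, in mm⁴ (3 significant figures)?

I_x ≈ 1.65 × 10⁶ mm⁴, I_y ≈ 2.76 × 10⁵ mm⁴

Decompose the section into non-overlapping parts with the origin at the bottom-left of its bounding rectangle.
Vertical leg: 12 × 100, A = 1 200 mm², y = 50 mm, Ī = 1 000 000 mm⁴.
Horizontal leg (remainder): 38 × 12, A = 456 mm², y = 6 mm, Ī = 5 472 mm⁴.
Centroid: ȳ = ΣA·y / ΣA = 37.884 mm.
Transfer each piece to the centroidal x-axis using Ī + A·d² with d = y − 37.884:
  vertical leg: d = 12.116 mm → contributes +1 176 155 mm⁴
  horizontal leg (remainder): d = -31.884 mm → contributes +469 038 mm⁴
Total I = 1 645 194 mm⁴.
For the y-axis: x̄ = 12.884 mm.
Repeating about the centroidal y-axis gives I_y = 275 794 mm⁴.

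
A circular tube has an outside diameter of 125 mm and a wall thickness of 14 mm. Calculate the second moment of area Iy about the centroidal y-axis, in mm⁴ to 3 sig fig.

Treat the section as a set of non-overlapping primitives; coordinates are from the bounding-box lower-left.
Outer circle: ⌀125, A = 12 272 mm², x = 62.5 mm, Ī = 11 984 225 mm⁴.
Bore (subtracted): ⌀97, A = 7389.8 mm², x = 62.5 mm, Ī = 4 345 671 mm⁴.
By symmetry the centroid is at mid-width, x̄ = 62.5 mm.
All pieces are centred on the centroidal y-axis, so I = ΣĪ (holes subtracted) = 7 638 554 mm⁴.

Iy ≈ 7.64 × 10⁶ mm⁴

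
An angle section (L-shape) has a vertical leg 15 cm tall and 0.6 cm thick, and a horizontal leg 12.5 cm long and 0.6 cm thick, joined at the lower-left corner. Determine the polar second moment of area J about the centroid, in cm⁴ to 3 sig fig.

Break the section into simple shapes (no overlaps), measuring from the bottom-left corner of the bounding box.
Vertical leg: 0.6 × 15, A = 9 cm², y = 7.5 cm, Ī = 168.75 cm⁴.
Horizontal leg (remainder): 11.9 × 0.6, A = 7.14 cm², y = 0.3 cm, Ī = 0.2142 cm⁴.
Centroid: ȳ = ΣA·y / ΣA = 4.3149 cm.
Transfer each piece to the centroidal x-axis using Ī + A·d² with d = y − 4.3149:
  vertical leg: d = 3.1851 cm → contributes +260.06 cm⁴
  horizontal leg (remainder): d = -4.0149 cm → contributes +115.31 cm⁴
Total I = 375.36 cm⁴.
For the y-axis: x̄ = 3.0649 cm.
Repeating about the centroidal y-axis gives I_y = 240.05 cm⁴.
Polar second moment: J = I_x + I_y = 615.41 cm⁴.

J ≈ 615 cm⁴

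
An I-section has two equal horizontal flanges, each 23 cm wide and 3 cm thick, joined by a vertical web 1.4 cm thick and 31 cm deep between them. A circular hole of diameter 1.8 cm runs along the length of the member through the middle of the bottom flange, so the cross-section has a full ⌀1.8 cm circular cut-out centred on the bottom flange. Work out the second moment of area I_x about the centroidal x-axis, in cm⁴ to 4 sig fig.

Decompose the section into non-overlapping parts with the origin at the bottom-left of its bounding rectangle.
Bottom flange: 23 × 3, A = 69 cm², y = 1.5 cm, Ī = 51.75 cm⁴.
Web: 1.4 × 31, A = 43.4 cm², y = 18.5 cm, Ī = 3475.62 cm⁴.
Top flange: 23 × 3, A = 69 cm², y = 35.5 cm, Ī = 51.75 cm⁴.
Hole (subtracted): ⌀1.8, A = 2.54469 cm², y = 1.5 cm, Ī = 0.5153 cm⁴.
Centroid: ȳ = ΣA·y / ΣA = 18.7419 cm.
Transfer each piece to the centroidal x-axis using Ī + A·d² with d = y − 18.7419:
  bottom flange: d = -17.2419 cm → contributes +20564.2 cm⁴
  web: d = -0.24187 cm → contributes +3478.16 cm⁴
  top flange: d = 16.7581 cm → contributes +19429.4 cm⁴
  hole: d = -17.2419 cm → contributes −757.006 cm⁴
Total I = 42714.7 cm⁴.

I_x ≈ 4.271 × 10⁴ cm⁴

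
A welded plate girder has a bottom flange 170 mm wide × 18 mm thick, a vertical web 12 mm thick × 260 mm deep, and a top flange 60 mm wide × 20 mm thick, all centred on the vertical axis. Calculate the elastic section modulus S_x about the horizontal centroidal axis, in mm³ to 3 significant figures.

Decompose the section into non-overlapping parts with the origin at the bottom-left of its bounding rectangle.
Bottom plate: 170 × 18, A = 3 060 mm², y = 9 mm, Ī = 82 620 mm⁴.
Web plate: 12 × 260, A = 3 120 mm², y = 148 mm, Ī = 17 576 000 mm⁴.
Top plate: 60 × 20, A = 1 200 mm², y = 288 mm, Ī = 40 000 mm⁴.
Centroid: ȳ = ΣA·y / ΣA = 113.13 mm.
Transfer each piece to the horizontal centroidal axis using Ī + A·d² with d = y − 113.13:
  bottom plate: d = -104.13 mm → contributes +33 262 426 mm⁴
  web plate: d = 34.87 mm → contributes +21 369 643 mm⁴
  top plate: d = 174.87 mm → contributes +36 735 386 mm⁴
Total I = 91 367 455 mm⁴.
Extreme fibre distance c = 184.87 mm; S = I/c = 494 226 mm³.

S_x ≈ 4.94 × 10⁵ mm³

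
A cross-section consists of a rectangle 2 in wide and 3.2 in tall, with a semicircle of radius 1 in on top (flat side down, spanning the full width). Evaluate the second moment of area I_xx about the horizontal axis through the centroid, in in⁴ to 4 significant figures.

I_xx ≈ 10.74 in⁴

Split into non-overlapping primitives; take the origin at the lower-left of the bounding box.
Rectangular body: 2 × 3.2, A = 6.4 in², y = 1.6 in, Ī = 5.46133 in⁴.
Semicircular cap: semicircle r = 1, A = 1.5708 in², y = 3.62441 in, Ī = 0.109757 in⁴.
Centroid: ȳ = ΣA·y / ΣA = 1.99895 in.
Transfer each piece to the horizontal axis through the centroid using Ī + A·d² with d = y − 1.99895:
  rectangular body: d = -0.398949 in → contributes +6.47996 in⁴
  semicircular cap: d = 1.62546 in → contributes +4.26001 in⁴
Total I = 10.74 in⁴.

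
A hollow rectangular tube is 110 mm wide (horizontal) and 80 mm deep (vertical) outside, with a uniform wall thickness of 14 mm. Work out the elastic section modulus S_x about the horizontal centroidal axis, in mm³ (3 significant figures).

S_x ≈ 9.33 × 10⁴ mm³

Split into non-overlapping primitives; take the origin at the lower-left of the bounding box.
Outer rectangle: 110 × 80, A = 8 800 mm², y = 40 mm, Ī = 4 693 333 mm⁴.
Inner void (subtracted): 82 × 52, A = 4 264 mm², y = 40 mm, Ī = 960 821 mm⁴.
By symmetry the centroid is at mid-height, ȳ = 40 mm.
All pieces are centred on the horizontal centroidal axis, so I = ΣĪ (holes subtracted) = 3 732 512 mm⁴.
Extreme fibre distance c = 40 mm; S = I/c = 93 313 mm³.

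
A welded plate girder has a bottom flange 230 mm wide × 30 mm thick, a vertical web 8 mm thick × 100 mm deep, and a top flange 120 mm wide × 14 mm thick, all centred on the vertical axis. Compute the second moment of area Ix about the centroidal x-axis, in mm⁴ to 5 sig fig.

Treat the section as a set of non-overlapping primitives; coordinates are from the bounding-box lower-left.
Bottom plate: 230 × 30, A = 6 900 mm², y = 15 mm, Ī = 517 500 mm⁴.
Web plate: 8 × 100, A = 800 mm², y = 80 mm, Ī = 666666.7 mm⁴.
Top plate: 120 × 14, A = 1 680 mm², y = 137 mm, Ī = 27 440 mm⁴.
Centroid: ȳ = ΣA·y / ΣA = 42.39446 mm.
Transfer each piece to the centroidal x-axis using Ī + A·d² with d = y − 42.39446:
  bottom plate: d = -27.39446 mm → contributes +5 695 648 mm⁴
  web plate: d = 37.60554 mm → contributes +1 798 008 mm⁴
  top plate: d = 94.60554 mm → contributes +15 063 791 mm⁴
Total I = 22 557 447 mm⁴.

Ix ≈ 2.2557 × 10⁷ mm⁴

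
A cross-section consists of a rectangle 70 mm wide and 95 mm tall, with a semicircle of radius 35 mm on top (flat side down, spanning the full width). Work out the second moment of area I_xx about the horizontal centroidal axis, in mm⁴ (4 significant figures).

Decompose the section into non-overlapping parts with the origin at the bottom-left of its bounding rectangle.
Rectangular body: 70 × 95, A = 6 650 mm², y = 47.5 mm, Ī = 5 001 354 mm⁴.
Semicircular cap: semicircle r = 35, A = 1924.23 mm², y = 109.854 mm, Ī = 164 704 mm⁴.
Centroid: ȳ = ΣA·y / ΣA = 61.4936 mm.
Transfer each piece to the horizontal centroidal axis using Ī + A·d² with d = y − 61.4936:
  rectangular body: d = -13.9936 mm → contributes +6 303 558 mm⁴
  semicircular cap: d = 48.3609 mm → contributes +4 665 036 mm⁴
Total I = 10 968 593 mm⁴.

I_xx ≈ 1.097 × 10⁷ mm⁴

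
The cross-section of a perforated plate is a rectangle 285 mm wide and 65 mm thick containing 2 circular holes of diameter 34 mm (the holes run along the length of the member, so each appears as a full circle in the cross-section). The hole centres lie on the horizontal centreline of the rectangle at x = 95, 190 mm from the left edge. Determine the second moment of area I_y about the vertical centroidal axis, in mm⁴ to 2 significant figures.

Decompose the section into non-overlapping parts with the origin at the bottom-left of its bounding rectangle.
Plate: 285 × 65, A = 18 525 mm², x = 142.5 mm, Ī = 125 391 094 mm⁴.
Hole 1 (subtracted): ⌀34, A = 907.9 mm², x = 95 mm, Ī = 65 597 mm⁴.
Hole 2 (subtracted): ⌀34, A = 907.9 mm², x = 190 mm, Ī = 65 597 mm⁴.
By symmetry the centroid is at mid-width, x̄ = 142.5 mm.
Transfer each piece to the vertical centroidal axis using Ī + A·d² with d = x − 142.5:
  plate: d = 0 mm → contributes +125 391 094 mm⁴
  hole 1: d = -47.5 mm → contributes −2 114 092 mm⁴
  hole 2: d = 47.5 mm → contributes −2 114 092 mm⁴
Total I = 121 162 909 mm⁴.

I_y ≈ 1.2 × 10⁸ mm⁴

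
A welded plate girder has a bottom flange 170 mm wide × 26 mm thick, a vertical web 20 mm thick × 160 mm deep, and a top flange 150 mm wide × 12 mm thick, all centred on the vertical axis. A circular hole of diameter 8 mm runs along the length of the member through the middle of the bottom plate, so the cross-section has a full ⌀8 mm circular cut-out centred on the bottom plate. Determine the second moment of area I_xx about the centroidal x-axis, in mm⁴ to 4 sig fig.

Break the section into simple shapes (no overlaps), measuring from the bottom-left corner of the bounding box.
Bottom plate: 170 × 26, A = 4 420 mm², y = 13 mm, Ī = 248 993 mm⁴.
Web plate: 20 × 160, A = 3 200 mm², y = 106 mm, Ī = 6 826 667 mm⁴.
Top plate: 150 × 12, A = 1 800 mm², y = 192 mm, Ī = 21 600 mm⁴.
Hole (subtracted): ⌀8, A = 50.2655 mm², y = 13 mm, Ī = 201.062 mm⁴.
Centroid: ȳ = ΣA·y / ΣA = 79.1492 mm.
Transfer each piece to the centroidal x-axis using Ī + A·d² with d = y − 79.1492:
  bottom plate: d = -66.1492 mm → contributes +19 589 633 mm⁴
  web plate: d = 26.8508 mm → contributes +9 133 764 mm⁴
  top plate: d = 112.851 mm → contributes +22 945 165 mm⁴
  hole: d = -66.1492 mm → contributes −220 148 mm⁴
Total I = 51 448 414 mm⁴.

I_xx ≈ 5.145 × 10⁷ mm⁴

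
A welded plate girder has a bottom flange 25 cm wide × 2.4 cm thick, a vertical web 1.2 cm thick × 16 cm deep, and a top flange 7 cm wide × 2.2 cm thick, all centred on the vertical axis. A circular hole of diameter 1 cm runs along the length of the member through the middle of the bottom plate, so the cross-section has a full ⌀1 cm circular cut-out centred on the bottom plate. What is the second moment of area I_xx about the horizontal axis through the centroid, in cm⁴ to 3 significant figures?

I_xx ≈ 4990 cm⁴

Break the section into simple shapes (no overlaps), measuring from the bottom-left corner of the bounding box.
Bottom plate: 25 × 2.4, A = 60 cm², y = 1.2 cm, Ī = 28.8 cm⁴.
Web plate: 1.2 × 16, A = 19.2 cm², y = 10.4 cm, Ī = 409.6 cm⁴.
Top plate: 7 × 2.2, A = 15.4 cm², y = 19.5 cm, Ī = 6.2113 cm⁴.
Hole (subtracted): ⌀1, A = 0.7854 cm², y = 1.2 cm, Ī = 0.049087 cm⁴.
Centroid: ȳ = ΣA·y / ΣA = 6.0869 cm.
Transfer each piece to the horizontal axis through the centroid using Ī + A·d² with d = y − 6.0869:
  bottom plate: d = -4.8869 cm → contributes +1461.7 cm⁴
  web plate: d = 4.3131 cm → contributes +766.78 cm⁴
  top plate: d = 13.413 cm → contributes +2776.9 cm⁴
  hole: d = -4.8869 cm → contributes −18.806 cm⁴
Total I = 4986.5 cm⁴.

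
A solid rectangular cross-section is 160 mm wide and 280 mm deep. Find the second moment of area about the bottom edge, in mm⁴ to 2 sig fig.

I_base ≈ 1.2 × 10⁹ mm⁴

The section: 160 × 280, A = 44 800 mm², y = 140 mm, Ī = 292 693 333 mm⁴.
Transfer it to the bottom edge using Ī + A·d² with d = y − 0:
  the section: d = 140 mm → contributes +1 170 773 333 mm⁴
Total I = 1 170 773 333 mm⁴.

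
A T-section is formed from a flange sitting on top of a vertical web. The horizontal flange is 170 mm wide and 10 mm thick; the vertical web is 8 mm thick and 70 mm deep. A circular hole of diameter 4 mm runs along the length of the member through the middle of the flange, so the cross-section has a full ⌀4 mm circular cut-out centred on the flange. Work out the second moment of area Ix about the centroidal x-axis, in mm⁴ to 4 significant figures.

Treat the section as a set of non-overlapping primitives; coordinates are from the bounding-box lower-left.
Flange: 170 × 10, A = 1 700 mm², y = 75 mm, Ī = 14166.7 mm⁴.
Web: 8 × 70, A = 560 mm², y = 35 mm, Ī = 228 667 mm⁴.
Hole (subtracted): ⌀4, A = 12.5664 mm², y = 75 mm, Ī = 12.5664 mm⁴.
Centroid: ȳ = ΣA·y / ΣA = 65.0331 mm.
Transfer each piece to the centroidal x-axis using Ī + A·d² with d = y − 65.0331:
  flange: d = 9.96692 mm → contributes +183 044 mm⁴
  web: d = -30.0331 mm → contributes +733 779 mm⁴
  hole: d = 9.96692 mm → contributes −1260.9 mm⁴
Total I = 915 562 mm⁴.

Ix ≈ 9.156 × 10⁵ mm⁴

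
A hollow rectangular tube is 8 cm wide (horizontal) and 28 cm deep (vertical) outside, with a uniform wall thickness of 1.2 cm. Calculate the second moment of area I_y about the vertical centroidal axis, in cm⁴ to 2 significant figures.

Decompose the section into non-overlapping parts with the origin at the bottom-left of its bounding rectangle.
Outer rectangle: 8 × 28, A = 224 cm², x = 4 cm, Ī = 1 195 cm⁴.
Inner void (subtracted): 5.6 × 25.6, A = 143.4 cm², x = 4 cm, Ī = 374.6 cm⁴.
By symmetry the centroid is at mid-width, x̄ = 4 cm.
All pieces are centred on the vertical centroidal axis, so I = ΣĪ (holes subtracted) = 820 cm⁴.

I_y ≈ 820 cm⁴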